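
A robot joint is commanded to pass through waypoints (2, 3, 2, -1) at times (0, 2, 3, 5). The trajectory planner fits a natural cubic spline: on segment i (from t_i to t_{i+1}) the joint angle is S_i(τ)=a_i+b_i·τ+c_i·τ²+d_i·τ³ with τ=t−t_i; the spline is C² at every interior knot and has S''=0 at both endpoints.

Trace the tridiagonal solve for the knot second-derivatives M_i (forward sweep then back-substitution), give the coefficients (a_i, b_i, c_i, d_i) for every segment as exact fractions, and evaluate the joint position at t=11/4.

  seg 0: a=2 b=69/70 c=0 d=-17/140
  seg 1: a=3 b=-33/70 c=-51/70 d=1/5
  seg 2: a=2 b=-93/70 c=-9/70 d=3/140
S(11/4) = 5199/2240

Δ: Δ0=1/2, Δ1=-1, Δ2=-3/2
row 1: diag=6, rhs=-9; c'=1/6, d'=-3/2
row 2: denom=6−1·1/6=35/6; d'=(-3−1·-3/2)/(35/6)=-9/35
back: M2=-9/35
back: M1=-3/2−1/6·-9/35=-51/35
M: M0=0, M1=-51/35, M2=-9/35, M3=0
seg 0: a=2, c=M0/2=0, d=(M1−M0)/(6·2)=-17/140, b=Δ0−h0·(2M0+M1)/6=69/70
seg 1: a=3, c=M1/2=-51/70, d=(M2−M1)/(6·1)=1/5, b=Δ1−h1·(2M1+M2)/6=-33/70
seg 2: a=2, c=M2/2=-9/70, d=(M3−M2)/(6·2)=3/140, b=Δ2−h2·(2M2+M3)/6=-93/70
t_q=11/4 → seg 1, τ=3/4; S=3+-33/70·τ+-51/70·τ²+1/5·τ³=5199/2240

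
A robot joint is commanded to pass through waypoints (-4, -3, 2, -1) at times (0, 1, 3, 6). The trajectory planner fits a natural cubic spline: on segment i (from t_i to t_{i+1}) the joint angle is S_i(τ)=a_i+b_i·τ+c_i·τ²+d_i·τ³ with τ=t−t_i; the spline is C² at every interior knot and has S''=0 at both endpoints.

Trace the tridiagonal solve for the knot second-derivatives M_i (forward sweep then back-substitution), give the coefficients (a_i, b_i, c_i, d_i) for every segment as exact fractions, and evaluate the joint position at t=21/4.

  seg 0: a=-4 b=17/28 c=0 d=11/28
  seg 1: a=-3 b=25/14 c=33/28 d=-23/56
  seg 2: a=2 b=11/7 c=-9/7 d=1/7
S(21/4) = 293/448

Δ: Δ0=1, Δ1=5/2, Δ2=-1
row 1: diag=6, rhs=9; c'=1/3, d'=3/2
row 2: denom=10−2·1/3=28/3; d'=(-21−2·3/2)/(28/3)=-18/7
back: M2=-18/7
back: M1=3/2−1/3·-18/7=33/14
M: M0=0, M1=33/14, M2=-18/7, M3=0
seg 0: a=-4, c=M0/2=0, d=(M1−M0)/(6·1)=11/28, b=Δ0−h0·(2M0+M1)/6=17/28
seg 1: a=-3, c=M1/2=33/28, d=(M2−M1)/(6·2)=-23/56, b=Δ1−h1·(2M1+M2)/6=25/14
seg 2: a=2, c=M2/2=-9/7, d=(M3−M2)/(6·3)=1/7, b=Δ2−h2·(2M2+M3)/6=11/7
t_q=21/4 → seg 2, τ=9/4; S=2+11/7·τ+-9/7·τ²+1/7·τ³=293/448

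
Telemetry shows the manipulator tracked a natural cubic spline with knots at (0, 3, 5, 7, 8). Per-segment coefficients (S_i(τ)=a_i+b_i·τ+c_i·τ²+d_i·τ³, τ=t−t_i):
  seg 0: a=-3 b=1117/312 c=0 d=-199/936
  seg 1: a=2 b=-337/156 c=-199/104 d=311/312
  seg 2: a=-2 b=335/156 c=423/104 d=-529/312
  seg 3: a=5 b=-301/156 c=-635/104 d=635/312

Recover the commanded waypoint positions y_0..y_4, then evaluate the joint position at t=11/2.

y_0=-3 y_1=2 y_2=-2 y_3=5 y_4=-1
S(11/2) = -101/832

y_0 = S_0(0) = a_0 = -3
y_1 = S_1(0) = a_1 = 2
y_2 = S_2(0) = a_2 = -2
y_3 = S_3(0) = a_3 = 5
y_4 = S_3(1) = -1
t_q=11/2 is in segment 2 (τ=1/2); S_2(τ)=-101/832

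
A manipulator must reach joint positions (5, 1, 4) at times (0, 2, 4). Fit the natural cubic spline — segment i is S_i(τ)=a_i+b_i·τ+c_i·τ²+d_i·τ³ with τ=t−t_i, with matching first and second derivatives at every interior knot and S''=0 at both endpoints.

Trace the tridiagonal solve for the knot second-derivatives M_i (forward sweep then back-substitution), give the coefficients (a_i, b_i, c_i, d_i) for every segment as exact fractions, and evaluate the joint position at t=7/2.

Δ: Δ0=-2, Δ1=3/2
row 1: diag=8, rhs=21; c'=1/4, d'=21/8
back: M1=21/8
M: M0=0, M1=21/8, M2=0
seg 0: a=5, c=M0/2=0, d=(M1−M0)/(6·2)=7/32, b=Δ0−h0·(2M0+M1)/6=-23/8
seg 1: a=1, c=M1/2=21/16, d=(M2−M1)/(6·2)=-7/32, b=Δ1−h1·(2M1+M2)/6=-1/4
t_q=7/2 → seg 1, τ=3/2; S=1+-1/4·τ+21/16·τ²+-7/32·τ³=727/256

  seg 0: a=5 b=-23/8 c=0 d=7/32
  seg 1: a=1 b=-1/4 c=21/16 d=-7/32
S(7/2) = 727/256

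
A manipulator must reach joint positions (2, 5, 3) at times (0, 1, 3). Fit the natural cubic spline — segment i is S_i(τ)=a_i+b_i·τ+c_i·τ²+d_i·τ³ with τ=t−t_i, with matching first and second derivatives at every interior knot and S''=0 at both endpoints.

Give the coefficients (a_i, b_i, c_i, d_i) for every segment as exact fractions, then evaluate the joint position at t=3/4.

Δ: Δ0=3, Δ1=-1
row 1: diag=6, rhs=-24; c'=1/3, d'=-4
back: M1=-4
M: M0=0, M1=-4, M2=0
seg 0: a=2, c=M0/2=0, d=(M1−M0)/(6·1)=-2/3, b=Δ0−h0·(2M0+M1)/6=11/3
seg 1: a=5, c=M1/2=-2, d=(M2−M1)/(6·2)=1/3, b=Δ1−h1·(2M1+M2)/6=5/3
t_q=3/4 → seg 0, τ=3/4; S=2+11/3·τ+0·τ²+-2/3·τ³=143/32

  seg 0: a=2 b=11/3 c=0 d=-2/3
  seg 1: a=5 b=5/3 c=-2 d=1/3
S(3/4) = 143/32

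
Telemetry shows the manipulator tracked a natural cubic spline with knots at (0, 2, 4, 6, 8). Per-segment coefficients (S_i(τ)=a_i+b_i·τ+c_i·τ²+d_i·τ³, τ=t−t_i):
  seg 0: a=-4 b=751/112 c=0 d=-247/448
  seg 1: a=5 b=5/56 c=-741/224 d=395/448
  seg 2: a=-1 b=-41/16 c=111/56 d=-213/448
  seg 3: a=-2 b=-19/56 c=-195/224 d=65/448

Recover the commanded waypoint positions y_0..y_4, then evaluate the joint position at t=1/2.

y_0 = S_0(0) = a_0 = -4
y_1 = S_1(0) = a_1 = 5
y_2 = S_2(0) = a_2 = -1
y_3 = S_3(0) = a_3 = -2
y_4 = S_3(2) = -5
t_q=1/2 is in segment 0 (τ=1/2); S_0(τ)=-2567/3584

y_0=-4 y_1=5 y_2=-1 y_3=-2 y_4=-5
S(1/2) = -2567/3584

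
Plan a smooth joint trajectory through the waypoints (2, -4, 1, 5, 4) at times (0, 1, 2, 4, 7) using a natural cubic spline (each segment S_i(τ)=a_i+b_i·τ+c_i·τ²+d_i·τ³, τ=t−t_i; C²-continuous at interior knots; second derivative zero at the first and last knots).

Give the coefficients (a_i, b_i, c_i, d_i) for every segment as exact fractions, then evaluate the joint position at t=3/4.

  seg 0: a=2 b=-2888/321 c=0 d=962/321
  seg 1: a=-4 b=-2/321 c=962/107 d=-1279/321
  seg 2: a=1 b=1933/321 c=-317/107 d=611/1284
  seg 3: a=5 b=-38/321 c=-23/214 d=23/1926
S(3/4) = -11927/3424

Δ: Δ0=-6, Δ1=5, Δ2=2, Δ3=-1/3
row 1: diag=4, rhs=66; c'=1/4, d'=33/2
row 2: denom=6−1·1/4=23/4; d'=(-18−1·33/2)/(23/4)=-6
row 3: denom=10−2·8/23=214/23; d'=(-14−2·-6)/(214/23)=-23/107
back: M3=-23/107
back: M2=-6−8/23·-23/107=-634/107
back: M1=33/2−1/4·-634/107=1924/107
M: M0=0, M1=1924/107, M2=-634/107, M3=-23/107, M4=0
seg 0: a=2, c=M0/2=0, d=(M1−M0)/(6·1)=962/321, b=Δ0−h0·(2M0+M1)/6=-2888/321
seg 1: a=-4, c=M1/2=962/107, d=(M2−M1)/(6·1)=-1279/321, b=Δ1−h1·(2M1+M2)/6=-2/321
seg 2: a=1, c=M2/2=-317/107, d=(M3−M2)/(6·2)=611/1284, b=Δ2−h2·(2M2+M3)/6=1933/321
seg 3: a=5, c=M3/2=-23/214, d=(M4−M3)/(6·3)=23/1926, b=Δ3−h3·(2M3+M4)/6=-38/321
t_q=3/4 → seg 0, τ=3/4; S=2+-2888/321·τ+0·τ²+962/321·τ³=-11927/3424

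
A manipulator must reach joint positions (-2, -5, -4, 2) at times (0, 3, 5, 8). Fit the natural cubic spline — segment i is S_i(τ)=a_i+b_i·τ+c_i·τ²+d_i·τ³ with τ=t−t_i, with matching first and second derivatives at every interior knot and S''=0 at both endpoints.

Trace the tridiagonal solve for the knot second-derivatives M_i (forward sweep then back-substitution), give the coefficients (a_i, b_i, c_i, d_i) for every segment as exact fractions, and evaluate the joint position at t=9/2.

Δ: Δ0=-1, Δ1=1/2, Δ2=2
row 1: diag=10, rhs=9; c'=1/5, d'=9/10
row 2: denom=10−2·1/5=48/5; d'=(9−2·9/10)/(48/5)=3/4
back: M2=3/4
back: M1=9/10−1/5·3/4=3/4
M: M0=0, M1=3/4, M2=3/4, M3=0
seg 0: a=-2, c=M0/2=0, d=(M1−M0)/(6·3)=1/24, b=Δ0−h0·(2M0+M1)/6=-11/8
seg 1: a=-5, c=M1/2=3/8, d=(M2−M1)/(6·2)=0, b=Δ1−h1·(2M1+M2)/6=-1/4
seg 2: a=-4, c=M2/2=3/8, d=(M3−M2)/(6·3)=-1/24, b=Δ2−h2·(2M2+M3)/6=5/4
t_q=9/2 → seg 1, τ=3/2; S=-5+-1/4·τ+3/8·τ²+0·τ³=-145/32

  seg 0: a=-2 b=-11/8 c=0 d=1/24
  seg 1: a=-5 b=-1/4 c=3/8 d=0
  seg 2: a=-4 b=5/4 c=3/8 d=-1/24
S(9/2) = -145/32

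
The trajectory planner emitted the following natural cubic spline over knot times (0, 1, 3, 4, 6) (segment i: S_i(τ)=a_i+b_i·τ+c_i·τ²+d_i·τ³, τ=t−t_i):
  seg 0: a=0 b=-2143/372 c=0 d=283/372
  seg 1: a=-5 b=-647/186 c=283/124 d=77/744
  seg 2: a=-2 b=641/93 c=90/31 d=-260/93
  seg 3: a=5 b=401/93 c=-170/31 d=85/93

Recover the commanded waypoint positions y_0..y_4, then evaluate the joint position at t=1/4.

y_0=0 y_1=-5 y_2=-2 y_3=5 y_4=-1
S(1/4) = -11335/7936

y_0 = S_0(0) = a_0 = 0
y_1 = S_1(0) = a_1 = -5
y_2 = S_2(0) = a_2 = -2
y_3 = S_3(0) = a_3 = 5
y_4 = S_3(2) = -1
t_q=1/4 is in segment 0 (τ=1/4); S_0(τ)=-11335/7936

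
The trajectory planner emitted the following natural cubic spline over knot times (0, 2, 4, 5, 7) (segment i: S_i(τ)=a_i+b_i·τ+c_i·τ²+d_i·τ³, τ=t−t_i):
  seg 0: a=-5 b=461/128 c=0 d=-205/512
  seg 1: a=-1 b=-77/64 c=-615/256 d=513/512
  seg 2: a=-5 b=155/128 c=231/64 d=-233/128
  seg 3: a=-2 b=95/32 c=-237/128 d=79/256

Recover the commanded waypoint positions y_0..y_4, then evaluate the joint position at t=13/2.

y_0 = S_0(0) = a_0 = -5
y_1 = S_1(0) = a_1 = -1
y_2 = S_2(0) = a_2 = -5
y_3 = S_3(0) = a_3 = -2
y_4 = S_3(2) = -1
t_q=13/2 is in segment 3 (τ=3/2); S_3(τ)=-1375/2048

y_0=-5 y_1=-1 y_2=-5 y_3=-2 y_4=-1
S(13/2) = -1375/2048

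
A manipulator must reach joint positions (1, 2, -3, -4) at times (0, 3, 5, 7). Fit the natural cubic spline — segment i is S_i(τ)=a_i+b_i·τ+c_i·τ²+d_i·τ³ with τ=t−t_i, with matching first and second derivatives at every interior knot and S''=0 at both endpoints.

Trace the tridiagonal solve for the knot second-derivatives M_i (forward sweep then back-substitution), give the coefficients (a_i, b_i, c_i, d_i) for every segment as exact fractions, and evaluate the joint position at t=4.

Δ: Δ0=1/3, Δ1=-5/2, Δ2=-1/2
row 1: diag=10, rhs=-17; c'=1/5, d'=-17/10
row 2: denom=8−2·1/5=38/5; d'=(12−2·-17/10)/(38/5)=77/38
back: M2=77/38
back: M1=-17/10−1/5·77/38=-40/19
M: M0=0, M1=-40/19, M2=77/38, M3=0
seg 0: a=1, c=M0/2=0, d=(M1−M0)/(6·3)=-20/171, b=Δ0−h0·(2M0+M1)/6=79/57
seg 1: a=2, c=M1/2=-20/19, d=(M2−M1)/(6·2)=157/456, b=Δ1−h1·(2M1+M2)/6=-101/57
seg 2: a=-3, c=M2/2=77/76, d=(M3−M2)/(6·2)=-77/456, b=Δ2−h2·(2M2+M3)/6=-211/114
t_q=4 → seg 1, τ=1; S=2+-101/57·τ+-20/19·τ²+157/456·τ³=-73/152

  seg 0: a=1 b=79/57 c=0 d=-20/171
  seg 1: a=2 b=-101/57 c=-20/19 d=157/456
  seg 2: a=-3 b=-211/114 c=77/76 d=-77/456
S(4) = -73/152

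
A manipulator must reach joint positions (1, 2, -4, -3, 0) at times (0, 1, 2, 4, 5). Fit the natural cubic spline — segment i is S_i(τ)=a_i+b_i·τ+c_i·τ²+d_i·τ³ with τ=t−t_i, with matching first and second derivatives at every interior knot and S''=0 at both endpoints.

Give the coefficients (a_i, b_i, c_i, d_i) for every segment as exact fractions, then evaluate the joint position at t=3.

  seg 0: a=1 b=190/61 c=0 d=-129/61
  seg 1: a=2 b=-197/61 c=-387/61 d=218/61
  seg 2: a=-4 b=-317/61 c=267/61 d=-373/488
  seg 3: a=-3 b=383/122 c=-51/244 d=17/244
S(3) = -2725/488

Δ: Δ0=1, Δ1=-6, Δ2=1/2, Δ3=3
row 1: diag=4, rhs=-42; c'=1/4, d'=-21/2
row 2: denom=6−1·1/4=23/4; d'=(39−1·-21/2)/(23/4)=198/23
row 3: denom=6−2·8/23=122/23; d'=(15−2·198/23)/(122/23)=-51/122
back: M3=-51/122
back: M2=198/23−8/23·-51/122=534/61
back: M1=-21/2−1/4·534/61=-774/61
M: M0=0, M1=-774/61, M2=534/61, M3=-51/122, M4=0
seg 0: a=1, c=M0/2=0, d=(M1−M0)/(6·1)=-129/61, b=Δ0−h0·(2M0+M1)/6=190/61
seg 1: a=2, c=M1/2=-387/61, d=(M2−M1)/(6·1)=218/61, b=Δ1−h1·(2M1+M2)/6=-197/61
seg 2: a=-4, c=M2/2=267/61, d=(M3−M2)/(6·2)=-373/488, b=Δ2−h2·(2M2+M3)/6=-317/61
seg 3: a=-3, c=M3/2=-51/244, d=(M4−M3)/(6·1)=17/244, b=Δ3−h3·(2M3+M4)/6=383/122
t_q=3 → seg 2, τ=1; S=-4+-317/61·τ+267/61·τ²+-373/488·τ³=-2725/488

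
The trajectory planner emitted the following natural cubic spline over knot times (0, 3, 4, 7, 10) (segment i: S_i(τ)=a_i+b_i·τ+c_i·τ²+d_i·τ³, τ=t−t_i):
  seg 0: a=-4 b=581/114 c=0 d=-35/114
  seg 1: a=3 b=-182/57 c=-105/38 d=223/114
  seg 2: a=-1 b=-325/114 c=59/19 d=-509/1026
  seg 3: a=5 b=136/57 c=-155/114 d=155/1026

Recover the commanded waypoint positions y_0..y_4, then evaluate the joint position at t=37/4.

y_0 = S_0(0) = a_0 = -4
y_1 = S_1(0) = a_1 = 3
y_2 = S_2(0) = a_2 = -1
y_3 = S_3(0) = a_3 = 5
y_4 = S_3(3) = 4
t_q=37/4 is in segment 3 (τ=9/4); S_3(τ)=12661/2432

y_0=-4 y_1=3 y_2=-1 y_3=5 y_4=4
S(37/4) = 12661/2432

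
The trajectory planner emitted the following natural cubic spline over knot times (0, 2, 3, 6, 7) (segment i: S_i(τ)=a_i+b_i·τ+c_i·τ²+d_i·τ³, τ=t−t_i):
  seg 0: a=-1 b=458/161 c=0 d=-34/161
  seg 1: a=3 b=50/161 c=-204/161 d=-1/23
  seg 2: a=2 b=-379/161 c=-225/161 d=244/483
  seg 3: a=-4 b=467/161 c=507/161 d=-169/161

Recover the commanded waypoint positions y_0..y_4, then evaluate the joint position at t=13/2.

y_0 = S_0(0) = a_0 = -1
y_1 = S_1(0) = a_1 = 3
y_2 = S_2(0) = a_2 = 2
y_3 = S_3(0) = a_3 = -4
y_4 = S_3(1) = 1
t_q=13/2 is in segment 3 (τ=1/2); S_3(τ)=-2439/1288

y_0=-1 y_1=3 y_2=2 y_3=-4 y_4=1
S(13/2) = -2439/1288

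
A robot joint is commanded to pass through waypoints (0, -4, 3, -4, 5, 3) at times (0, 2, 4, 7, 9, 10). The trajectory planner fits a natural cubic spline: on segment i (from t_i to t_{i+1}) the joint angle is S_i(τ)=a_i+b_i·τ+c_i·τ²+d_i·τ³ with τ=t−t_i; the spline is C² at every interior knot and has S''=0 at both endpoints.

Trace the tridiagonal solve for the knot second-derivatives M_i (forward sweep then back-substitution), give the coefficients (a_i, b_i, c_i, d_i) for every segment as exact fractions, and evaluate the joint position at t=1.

  seg 0: a=0 b=-22753/5736 c=0 d=11281/22944
  seg 1: a=-4 b=5545/2868 c=11281/3824 d=-24857/22944
  seg 2: a=3 b=4205/5736 c=-1697/478 d=14501/17208
  seg 3: a=-4 b=6265/2868 c=7713/1912 d=-8249/5736
  seg 4: a=5 b=3049/2868 c=-8785/1912 d=8785/5736
S(1) = -26577/7648

Δ: Δ0=-2, Δ1=7/2, Δ2=-7/3, Δ3=9/2, Δ4=-2
row 1: diag=8, rhs=33; c'=1/4, d'=33/8
row 2: denom=10−2·1/4=19/2; d'=(-35−2·33/8)/(19/2)=-173/38
row 3: denom=10−3·6/19=172/19; d'=(41−3·-173/38)/(172/19)=2077/344
row 4: denom=6−2·19/86=239/43; d'=(-39−2·2077/344)/(239/43)=-8785/956
back: M4=-8785/956
back: M3=2077/344−19/86·-8785/956=7713/956
back: M2=-173/38−6/19·7713/956=-1697/239
back: M1=33/8−1/4·-1697/239=11281/1912
M: M0=0, M1=11281/1912, M2=-1697/239, M3=7713/956, M4=-8785/956, M5=0
seg 0: a=0, c=M0/2=0, d=(M1−M0)/(6·2)=11281/22944, b=Δ0−h0·(2M0+M1)/6=-22753/5736
seg 1: a=-4, c=M1/2=11281/3824, d=(M2−M1)/(6·2)=-24857/22944, b=Δ1−h1·(2M1+M2)/6=5545/2868
seg 2: a=3, c=M2/2=-1697/478, d=(M3−M2)/(6·3)=14501/17208, b=Δ2−h2·(2M2+M3)/6=4205/5736
seg 3: a=-4, c=M3/2=7713/1912, d=(M4−M3)/(6·2)=-8249/5736, b=Δ3−h3·(2M3+M4)/6=6265/2868
seg 4: a=5, c=M4/2=-8785/1912, d=(M5−M4)/(6·1)=8785/5736, b=Δ4−h4·(2M4+M5)/6=3049/2868
t_q=1 → seg 0, τ=1; S=0+-22753/5736·τ+0·τ²+11281/22944·τ³=-26577/7648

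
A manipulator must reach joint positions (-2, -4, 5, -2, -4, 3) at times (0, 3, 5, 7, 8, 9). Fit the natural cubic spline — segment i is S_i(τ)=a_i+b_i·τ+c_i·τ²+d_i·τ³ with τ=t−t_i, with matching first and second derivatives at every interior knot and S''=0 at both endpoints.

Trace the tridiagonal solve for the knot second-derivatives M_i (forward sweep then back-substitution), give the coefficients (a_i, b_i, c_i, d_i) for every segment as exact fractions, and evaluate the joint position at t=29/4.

  seg 0: a=-2 b=-3548/1191 c=0 d=102/397
  seg 1: a=-4 b=4714/1191 c=918/397 d=-9725/9528
  seg 2: a=5 b=2285/2382 c=-6053/1588 d=7537/9528
  seg 3: a=-2 b=-5711/1191 c=371/397 d=2216/1191
  seg 4: a=-4 b=3163/1191 c=2587/397 d=-2587/1191
S(29/4) = -19763/6352

Δ: Δ0=-2/3, Δ1=9/2, Δ2=-7/2, Δ3=-2, Δ4=7
row 1: diag=10, rhs=31; c'=1/5, d'=31/10
row 2: denom=8−2·1/5=38/5; d'=(-48−2·31/10)/(38/5)=-271/38
row 3: denom=6−2·5/19=104/19; d'=(9−2·-271/38)/(104/19)=17/4
row 4: denom=4−1·19/104=397/104; d'=(54−1·17/4)/(397/104)=5174/397
back: M4=5174/397
back: M3=17/4−19/104·5174/397=742/397
back: M2=-271/38−5/19·742/397=-6053/794
back: M1=31/10−1/5·-6053/794=1836/397
M: M0=0, M1=1836/397, M2=-6053/794, M3=742/397, M4=5174/397, M5=0
seg 0: a=-2, c=M0/2=0, d=(M1−M0)/(6·3)=102/397, b=Δ0−h0·(2M0+M1)/6=-3548/1191
seg 1: a=-4, c=M1/2=918/397, d=(M2−M1)/(6·2)=-9725/9528, b=Δ1−h1·(2M1+M2)/6=4714/1191
seg 2: a=5, c=M2/2=-6053/1588, d=(M3−M2)/(6·2)=7537/9528, b=Δ2−h2·(2M2+M3)/6=2285/2382
seg 3: a=-2, c=M3/2=371/397, d=(M4−M3)/(6·1)=2216/1191, b=Δ3−h3·(2M3+M4)/6=-5711/1191
seg 4: a=-4, c=M4/2=2587/397, d=(M5−M4)/(6·1)=-2587/1191, b=Δ4−h4·(2M4+M5)/6=3163/1191
t_q=29/4 → seg 3, τ=1/4; S=-2+-5711/1191·τ+371/397·τ²+2216/1191·τ³=-19763/6352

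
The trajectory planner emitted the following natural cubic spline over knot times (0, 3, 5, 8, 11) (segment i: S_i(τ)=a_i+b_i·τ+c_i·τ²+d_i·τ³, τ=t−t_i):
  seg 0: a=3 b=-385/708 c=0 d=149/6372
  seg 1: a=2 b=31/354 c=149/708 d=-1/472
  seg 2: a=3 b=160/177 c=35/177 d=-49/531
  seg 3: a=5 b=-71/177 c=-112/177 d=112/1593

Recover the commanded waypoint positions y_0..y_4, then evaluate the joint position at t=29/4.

y_0 = S_0(0) = a_0 = 3
y_1 = S_1(0) = a_1 = 2
y_2 = S_2(0) = a_2 = 3
y_3 = S_3(0) = a_3 = 5
y_4 = S_3(3) = 0
t_q=29/4 is in segment 2 (τ=9/4); S_2(τ)=18819/3776

y_0=3 y_1=2 y_2=3 y_3=5 y_4=0
S(29/4) = 18819/3776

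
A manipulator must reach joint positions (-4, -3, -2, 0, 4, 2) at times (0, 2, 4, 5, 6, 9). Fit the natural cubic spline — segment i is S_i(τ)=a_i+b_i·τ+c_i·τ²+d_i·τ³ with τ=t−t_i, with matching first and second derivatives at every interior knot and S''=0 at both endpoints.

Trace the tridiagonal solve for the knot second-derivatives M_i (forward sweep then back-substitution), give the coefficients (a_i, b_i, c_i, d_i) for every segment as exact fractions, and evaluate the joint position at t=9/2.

  seg 0: a=-4 b=113/195 c=0 d=-31/1560
  seg 1: a=-3 b=133/390 c=-31/260 d=31/312
  seg 2: a=-2 b=206/195 c=31/65 d=7/15
  seg 3: a=0 b=133/39 c=122/65 d=-251/195
  seg 4: a=4 b=644/195 c=-129/65 d=43/195
S(9/2) = -673/520

Δ: Δ0=1/2, Δ1=1/2, Δ2=2, Δ3=4, Δ4=-2/3
row 1: diag=8, rhs=0; c'=1/4, d'=0
row 2: denom=6−2·1/4=11/2; d'=(9−2·0)/(11/2)=18/11
row 3: denom=4−1·2/11=42/11; d'=(12−1·18/11)/(42/11)=19/7
row 4: denom=8−1·11/42=325/42; d'=(-28−1·19/7)/(325/42)=-258/65
back: M4=-258/65
back: M3=19/7−11/42·-258/65=244/65
back: M2=18/11−2/11·244/65=62/65
back: M1=0−1/4·62/65=-31/130
M: M0=0, M1=-31/130, M2=62/65, M3=244/65, M4=-258/65, M5=0
seg 0: a=-4, c=M0/2=0, d=(M1−M0)/(6·2)=-31/1560, b=Δ0−h0·(2M0+M1)/6=113/195
seg 1: a=-3, c=M1/2=-31/260, d=(M2−M1)/(6·2)=31/312, b=Δ1−h1·(2M1+M2)/6=133/390
seg 2: a=-2, c=M2/2=31/65, d=(M3−M2)/(6·1)=7/15, b=Δ2−h2·(2M2+M3)/6=206/195
seg 3: a=0, c=M3/2=122/65, d=(M4−M3)/(6·1)=-251/195, b=Δ3−h3·(2M3+M4)/6=133/39
seg 4: a=4, c=M4/2=-129/65, d=(M5−M4)/(6·3)=43/195, b=Δ4−h4·(2M4+M5)/6=644/195
t_q=9/2 → seg 2, τ=1/2; S=-2+206/195·τ+31/65·τ²+7/15·τ³=-673/520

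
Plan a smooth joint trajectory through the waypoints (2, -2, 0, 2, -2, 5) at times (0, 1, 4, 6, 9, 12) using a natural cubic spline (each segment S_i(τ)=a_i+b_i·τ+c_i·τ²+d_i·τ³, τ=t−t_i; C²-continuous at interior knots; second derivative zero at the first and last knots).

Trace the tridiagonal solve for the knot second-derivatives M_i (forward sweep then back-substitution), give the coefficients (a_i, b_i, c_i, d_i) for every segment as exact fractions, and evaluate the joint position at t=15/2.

  seg 0: a=2 b=-11533/2499 c=0 d=1537/2499
  seg 1: a=-2 b=-6922/2499 c=1537/833 d=-5245/22491
  seg 2: a=0 b=5009/2499 c=-634/2499 d=-207/1666
  seg 3: a=2 b=-179/357 c=-2497/2499 d=1804/7497
  seg 4: a=-2 b=1/2499 c=2915/2499 d=-2915/22491
S(15/2) = -627/3332

Δ: Δ0=-4, Δ1=2/3, Δ2=1, Δ3=-4/3, Δ4=7/3
row 1: diag=8, rhs=28; c'=3/8, d'=7/2
row 2: denom=10−3·3/8=71/8; d'=(2−3·7/2)/(71/8)=-68/71
row 3: denom=10−2·16/71=678/71; d'=(-14−2·-68/71)/(678/71)=-143/113
row 4: denom=12−3·71/226=2499/226; d'=(22−3·-143/113)/(2499/226)=5830/2499
back: M4=5830/2499
back: M3=-143/113−71/226·5830/2499=-4994/2499
back: M2=-68/71−16/71·-4994/2499=-1268/2499
back: M1=7/2−3/8·-1268/2499=3074/833
M: M0=0, M1=3074/833, M2=-1268/2499, M3=-4994/2499, M4=5830/2499, M5=0
seg 0: a=2, c=M0/2=0, d=(M1−M0)/(6·1)=1537/2499, b=Δ0−h0·(2M0+M1)/6=-11533/2499
seg 1: a=-2, c=M1/2=1537/833, d=(M2−M1)/(6·3)=-5245/22491, b=Δ1−h1·(2M1+M2)/6=-6922/2499
seg 2: a=0, c=M2/2=-634/2499, d=(M3−M2)/(6·2)=-207/1666, b=Δ2−h2·(2M2+M3)/6=5009/2499
seg 3: a=2, c=M3/2=-2497/2499, d=(M4−M3)/(6·3)=1804/7497, b=Δ3−h3·(2M3+M4)/6=-179/357
seg 4: a=-2, c=M4/2=2915/2499, d=(M5−M4)/(6·3)=-2915/22491, b=Δ4−h4·(2M4+M5)/6=1/2499
t_q=15/2 → seg 3, τ=3/2; S=2+-179/357·τ+-2497/2499·τ²+1804/7497·τ³=-627/3332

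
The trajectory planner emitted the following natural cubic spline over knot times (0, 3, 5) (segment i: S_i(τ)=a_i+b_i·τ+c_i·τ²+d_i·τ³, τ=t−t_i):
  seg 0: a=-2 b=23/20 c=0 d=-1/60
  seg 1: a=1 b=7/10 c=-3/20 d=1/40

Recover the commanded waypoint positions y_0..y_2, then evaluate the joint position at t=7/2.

y_0 = S_0(0) = a_0 = -2
y_1 = S_1(0) = a_1 = 1
y_2 = S_1(2) = 2
t_q=7/2 is in segment 1 (τ=1/2); S_1(τ)=421/320

y_0=-2 y_1=1 y_2=2
S(7/2) = 421/320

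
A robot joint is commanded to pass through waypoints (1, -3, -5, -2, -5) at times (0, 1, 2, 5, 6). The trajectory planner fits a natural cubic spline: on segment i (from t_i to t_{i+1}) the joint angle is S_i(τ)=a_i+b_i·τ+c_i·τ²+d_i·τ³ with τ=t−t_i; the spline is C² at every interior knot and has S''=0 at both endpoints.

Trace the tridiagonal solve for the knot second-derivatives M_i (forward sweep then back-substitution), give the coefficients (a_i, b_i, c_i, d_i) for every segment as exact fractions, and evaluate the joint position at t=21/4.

  seg 0: a=1 b=-461/106 c=0 d=37/106
  seg 1: a=-3 b=-175/53 c=111/106 d=27/106
  seg 2: a=-5 b=-47/106 c=96/53 d=-47/106
  seg 3: a=-2 b=-82/53 c=-231/106 d=77/106
S(21/4) = -17039/6784

Δ: Δ0=-4, Δ1=-2, Δ2=1, Δ3=-3
row 1: diag=4, rhs=12; c'=1/4, d'=3
row 2: denom=8−1·1/4=31/4; d'=(18−1·3)/(31/4)=60/31
row 3: denom=8−3·12/31=212/31; d'=(-24−3·60/31)/(212/31)=-231/53
back: M3=-231/53
back: M2=60/31−12/31·-231/53=192/53
back: M1=3−1/4·192/53=111/53
M: M0=0, M1=111/53, M2=192/53, M3=-231/53, M4=0
seg 0: a=1, c=M0/2=0, d=(M1−M0)/(6·1)=37/106, b=Δ0−h0·(2M0+M1)/6=-461/106
seg 1: a=-3, c=M1/2=111/106, d=(M2−M1)/(6·1)=27/106, b=Δ1−h1·(2M1+M2)/6=-175/53
seg 2: a=-5, c=M2/2=96/53, d=(M3−M2)/(6·3)=-47/106, b=Δ2−h2·(2M2+M3)/6=-47/106
seg 3: a=-2, c=M3/2=-231/106, d=(M4−M3)/(6·1)=77/106, b=Δ3−h3·(2M3+M4)/6=-82/53
t_q=21/4 → seg 3, τ=1/4; S=-2+-82/53·τ+-231/106·τ²+77/106·τ³=-17039/6784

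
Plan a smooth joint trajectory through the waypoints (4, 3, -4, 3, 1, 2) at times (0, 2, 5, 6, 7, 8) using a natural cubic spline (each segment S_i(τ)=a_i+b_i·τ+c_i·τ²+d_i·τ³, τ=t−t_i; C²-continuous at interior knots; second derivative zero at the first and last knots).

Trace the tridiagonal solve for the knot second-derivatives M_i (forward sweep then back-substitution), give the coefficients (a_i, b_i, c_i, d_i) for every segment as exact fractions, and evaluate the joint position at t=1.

  seg 0: a=4 b=5921/6150 c=0 d=-2249/6150
  seg 1: a=3 b=-21067/6150 c=-2249/1025 d=15733/18450
  seg 2: a=-4 b=19783/3075 c=2247/410 d=-30221/6150
  seg 3: a=3 b=16313/6150 c=-9493/1025 d=5669/1230
  seg 4: a=1 b=-6284/3075 c=9359/2050 d=-9359/6150
S(1) = 4712/1025

Δ: Δ0=-1/2, Δ1=-7/3, Δ2=7, Δ3=-2, Δ4=1
row 1: diag=10, rhs=-11; c'=3/10, d'=-11/10
row 2: denom=8−3·3/10=71/10; d'=(56−3·-11/10)/(71/10)=593/71
row 3: denom=4−1·10/71=274/71; d'=(-54−1·593/71)/(274/71)=-4427/274
row 4: denom=4−1·71/274=1025/274; d'=(18−1·-4427/274)/(1025/274)=9359/1025
back: M4=9359/1025
back: M3=-4427/274−71/274·9359/1025=-18986/1025
back: M2=593/71−10/71·-18986/1025=2247/205
back: M1=-11/10−3/10·2247/205=-4498/1025
M: M0=0, M1=-4498/1025, M2=2247/205, M3=-18986/1025, M4=9359/1025, M5=0
seg 0: a=4, c=M0/2=0, d=(M1−M0)/(6·2)=-2249/6150, b=Δ0−h0·(2M0+M1)/6=5921/6150
seg 1: a=3, c=M1/2=-2249/1025, d=(M2−M1)/(6·3)=15733/18450, b=Δ1−h1·(2M1+M2)/6=-21067/6150
seg 2: a=-4, c=M2/2=2247/410, d=(M3−M2)/(6·1)=-30221/6150, b=Δ2−h2·(2M2+M3)/6=19783/3075
seg 3: a=3, c=M3/2=-9493/1025, d=(M4−M3)/(6·1)=5669/1230, b=Δ3−h3·(2M3+M4)/6=16313/6150
seg 4: a=1, c=M4/2=9359/2050, d=(M5−M4)/(6·1)=-9359/6150, b=Δ4−h4·(2M4+M5)/6=-6284/3075
t_q=1 → seg 0, τ=1; S=4+5921/6150·τ+0·τ²+-2249/6150·τ³=4712/1025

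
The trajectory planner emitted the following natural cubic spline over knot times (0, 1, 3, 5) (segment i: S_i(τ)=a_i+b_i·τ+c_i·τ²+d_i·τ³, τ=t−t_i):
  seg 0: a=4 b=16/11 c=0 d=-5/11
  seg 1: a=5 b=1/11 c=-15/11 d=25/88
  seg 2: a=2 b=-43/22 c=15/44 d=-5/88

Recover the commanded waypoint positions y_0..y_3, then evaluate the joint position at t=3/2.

y_0=4 y_1=5 y_2=2 y_3=-1
S(3/2) = 3337/704

y_0 = S_0(0) = a_0 = 4
y_1 = S_1(0) = a_1 = 5
y_2 = S_2(0) = a_2 = 2
y_3 = S_2(2) = -1
t_q=3/2 is in segment 1 (τ=1/2); S_1(τ)=3337/704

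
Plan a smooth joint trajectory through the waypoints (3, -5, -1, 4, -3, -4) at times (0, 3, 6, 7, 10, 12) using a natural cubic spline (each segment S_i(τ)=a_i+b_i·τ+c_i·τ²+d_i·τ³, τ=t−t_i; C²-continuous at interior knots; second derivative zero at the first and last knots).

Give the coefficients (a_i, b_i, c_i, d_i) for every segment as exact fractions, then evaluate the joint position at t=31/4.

Δ: Δ0=-8/3, Δ1=4/3, Δ2=5, Δ3=-7/3, Δ4=-1/2
row 1: diag=12, rhs=24; c'=1/4, d'=2
row 2: denom=8−3·1/4=29/4; d'=(22−3·2)/(29/4)=64/29
row 3: denom=8−1·4/29=228/29; d'=(-44−1·64/29)/(228/29)=-335/57
row 4: denom=10−3·29/76=673/76; d'=(11−3·-335/57)/(673/76)=2176/673
back: M4=2176/673
back: M3=-335/57−29/76·2176/673=-14357/2019
back: M2=64/29−4/29·-14357/2019=6436/2019
back: M1=2−1/4·6436/2019=2429/2019
M: M0=0, M1=2429/2019, M2=6436/2019, M3=-14357/2019, M4=2176/673, M5=0
seg 0: a=3, c=M0/2=0, d=(M1−M0)/(6·3)=2429/36342, b=Δ0−h0·(2M0+M1)/6=-4399/1346
seg 1: a=-5, c=M1/2=2429/4038, d=(M2−M1)/(6·3)=4007/36342, b=Δ1−h1·(2M1+M2)/6=-985/673
seg 2: a=-1, c=M2/2=3218/2019, d=(M3−M2)/(6·1)=-6931/4038, b=Δ2−h2·(2M2+M3)/6=6895/1346
seg 3: a=4, c=M3/2=-14357/4038, d=(M4−M3)/(6·3)=20885/36342, b=Δ3−h3·(2M3+M4)/6=6382/2019
seg 4: a=-3, c=M4/2=1088/673, d=(M5−M4)/(6·2)=-544/2019, b=Δ4−h4·(2M4+M5)/6=-10723/4038
t_q=31/4 → seg 3, τ=3/4; S=4+6382/2019·τ+-14357/4038·τ²+20885/36342·τ³=397401/86144

  seg 0: a=3 b=-4399/1346 c=0 d=2429/36342
  seg 1: a=-5 b=-985/673 c=2429/4038 d=4007/36342
  seg 2: a=-1 b=6895/1346 c=3218/2019 d=-6931/4038
  seg 3: a=4 b=6382/2019 c=-14357/4038 d=20885/36342
  seg 4: a=-3 b=-10723/4038 c=1088/673 d=-544/2019
S(31/4) = 397401/86144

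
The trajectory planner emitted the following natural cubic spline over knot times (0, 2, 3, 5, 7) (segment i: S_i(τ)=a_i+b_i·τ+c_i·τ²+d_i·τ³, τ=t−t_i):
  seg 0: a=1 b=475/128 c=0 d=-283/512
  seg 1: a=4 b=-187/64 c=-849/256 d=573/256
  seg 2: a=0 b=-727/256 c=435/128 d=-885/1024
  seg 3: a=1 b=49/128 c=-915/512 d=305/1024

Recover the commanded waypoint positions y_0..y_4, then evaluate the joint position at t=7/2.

y_0 = S_0(0) = a_0 = 1
y_1 = S_1(0) = a_1 = 4
y_2 = S_2(0) = a_2 = 0
y_3 = S_3(0) = a_3 = 1
y_4 = S_3(2) = -3
t_q=7/2 is in segment 2 (τ=1/2); S_2(τ)=-5557/8192

y_0=1 y_1=4 y_2=0 y_3=1 y_4=-3
S(7/2) = -5557/8192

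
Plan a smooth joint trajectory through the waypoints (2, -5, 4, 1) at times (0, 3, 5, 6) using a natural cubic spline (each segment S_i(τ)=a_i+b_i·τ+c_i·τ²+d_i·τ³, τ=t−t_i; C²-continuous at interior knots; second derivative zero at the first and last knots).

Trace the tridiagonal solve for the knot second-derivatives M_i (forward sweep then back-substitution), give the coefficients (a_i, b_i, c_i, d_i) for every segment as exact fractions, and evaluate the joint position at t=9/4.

Δ: Δ0=-7/3, Δ1=9/2, Δ2=-3
row 1: diag=10, rhs=41; c'=1/5, d'=41/10
row 2: denom=6−2·1/5=28/5; d'=(-45−2·41/10)/(28/5)=-19/2
back: M2=-19/2
back: M1=41/10−1/5·-19/2=6
M: M0=0, M1=6, M2=-19/2, M3=0
seg 0: a=2, c=M0/2=0, d=(M1−M0)/(6·3)=1/3, b=Δ0−h0·(2M0+M1)/6=-16/3
seg 1: a=-5, c=M1/2=3, d=(M2−M1)/(6·2)=-31/24, b=Δ1−h1·(2M1+M2)/6=11/3
seg 2: a=4, c=M2/2=-19/4, d=(M3−M2)/(6·1)=19/12, b=Δ2−h2·(2M2+M3)/6=1/6
t_q=9/4 → seg 0, τ=9/4; S=2+-16/3·τ+0·τ²+1/3·τ³=-397/64

  seg 0: a=2 b=-16/3 c=0 d=1/3
  seg 1: a=-5 b=11/3 c=3 d=-31/24
  seg 2: a=4 b=1/6 c=-19/4 d=19/12
S(9/4) = -397/64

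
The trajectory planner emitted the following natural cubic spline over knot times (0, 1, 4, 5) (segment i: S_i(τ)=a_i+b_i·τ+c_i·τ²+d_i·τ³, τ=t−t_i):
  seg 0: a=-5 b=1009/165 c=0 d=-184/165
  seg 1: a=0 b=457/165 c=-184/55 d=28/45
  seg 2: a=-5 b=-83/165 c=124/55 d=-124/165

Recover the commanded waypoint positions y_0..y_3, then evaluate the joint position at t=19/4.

y_0 = S_0(0) = a_0 = -5
y_1 = S_1(0) = a_1 = 0
y_2 = S_2(0) = a_2 = -5
y_3 = S_2(1) = -4
t_q=19/4 is in segment 2 (τ=3/4); S_2(τ)=-779/176

y_0=-5 y_1=0 y_2=-5 y_3=-4
S(19/4) = -779/176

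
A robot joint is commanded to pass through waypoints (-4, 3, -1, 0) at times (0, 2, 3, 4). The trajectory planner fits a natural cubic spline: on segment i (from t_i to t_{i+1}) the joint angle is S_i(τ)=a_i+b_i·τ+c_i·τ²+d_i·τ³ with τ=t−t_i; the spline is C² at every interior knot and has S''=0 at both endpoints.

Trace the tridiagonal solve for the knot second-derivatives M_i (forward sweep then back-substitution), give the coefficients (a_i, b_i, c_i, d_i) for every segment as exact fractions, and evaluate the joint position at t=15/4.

  seg 0: a=-4 b=301/46 c=0 d=-35/46
  seg 1: a=3 b=-119/46 c=-105/23 d=145/46
  seg 2: a=-1 b=-52/23 c=225/46 d=-75/46
S(15/4) = -1861/2944

Δ: Δ0=7/2, Δ1=-4, Δ2=1
row 1: diag=6, rhs=-45; c'=1/6, d'=-15/2
row 2: denom=4−1·1/6=23/6; d'=(30−1·-15/2)/(23/6)=225/23
back: M2=225/23
back: M1=-15/2−1/6·225/23=-210/23
M: M0=0, M1=-210/23, M2=225/23, M3=0
seg 0: a=-4, c=M0/2=0, d=(M1−M0)/(6·2)=-35/46, b=Δ0−h0·(2M0+M1)/6=301/46
seg 1: a=3, c=M1/2=-105/23, d=(M2−M1)/(6·1)=145/46, b=Δ1−h1·(2M1+M2)/6=-119/46
seg 2: a=-1, c=M2/2=225/46, d=(M3−M2)/(6·1)=-75/46, b=Δ2−h2·(2M2+M3)/6=-52/23
t_q=15/4 → seg 2, τ=3/4; S=-1+-52/23·τ+225/46·τ²+-75/46·τ³=-1861/2944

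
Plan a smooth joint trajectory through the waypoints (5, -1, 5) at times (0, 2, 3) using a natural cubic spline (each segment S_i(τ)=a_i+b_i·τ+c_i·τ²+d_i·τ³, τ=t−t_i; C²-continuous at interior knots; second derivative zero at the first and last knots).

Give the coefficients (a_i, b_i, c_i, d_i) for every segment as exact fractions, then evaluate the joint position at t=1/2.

Δ: Δ0=-3, Δ1=6
row 1: diag=6, rhs=54; c'=1/6, d'=9
back: M1=9
M: M0=0, M1=9, M2=0
seg 0: a=5, c=M0/2=0, d=(M1−M0)/(6·2)=3/4, b=Δ0−h0·(2M0+M1)/6=-6
seg 1: a=-1, c=M1/2=9/2, d=(M2−M1)/(6·1)=-3/2, b=Δ1−h1·(2M1+M2)/6=3
t_q=1/2 → seg 0, τ=1/2; S=5+-6·τ+0·τ²+3/4·τ³=67/32

  seg 0: a=5 b=-6 c=0 d=3/4
  seg 1: a=-1 b=3 c=9/2 d=-3/2
S(1/2) = 67/32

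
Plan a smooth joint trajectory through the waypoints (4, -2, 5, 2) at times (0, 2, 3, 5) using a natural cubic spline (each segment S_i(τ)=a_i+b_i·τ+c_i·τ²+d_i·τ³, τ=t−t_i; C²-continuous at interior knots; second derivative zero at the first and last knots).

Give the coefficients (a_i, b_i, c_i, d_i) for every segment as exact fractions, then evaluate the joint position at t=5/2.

Δ: Δ0=-3, Δ1=7, Δ2=-3/2
row 1: diag=6, rhs=60; c'=1/6, d'=10
row 2: denom=6−1·1/6=35/6; d'=(-51−1·10)/(35/6)=-366/35
back: M2=-366/35
back: M1=10−1/6·-366/35=411/35
M: M0=0, M1=411/35, M2=-366/35, M3=0
seg 0: a=4, c=M0/2=0, d=(M1−M0)/(6·2)=137/140, b=Δ0−h0·(2M0+M1)/6=-242/35
seg 1: a=-2, c=M1/2=411/70, d=(M2−M1)/(6·1)=-37/10, b=Δ1−h1·(2M1+M2)/6=169/35
seg 2: a=5, c=M2/2=-183/35, d=(M3−M2)/(6·2)=61/70, b=Δ2−h2·(2M2+M3)/6=383/70
t_q=5/2 → seg 1, τ=1/2; S=-2+169/35·τ+411/70·τ²+-37/10·τ³=159/112

  seg 0: a=4 b=-242/35 c=0 d=137/140
  seg 1: a=-2 b=169/35 c=411/70 d=-37/10
  seg 2: a=5 b=383/70 c=-183/35 d=61/70
S(5/2) = 159/112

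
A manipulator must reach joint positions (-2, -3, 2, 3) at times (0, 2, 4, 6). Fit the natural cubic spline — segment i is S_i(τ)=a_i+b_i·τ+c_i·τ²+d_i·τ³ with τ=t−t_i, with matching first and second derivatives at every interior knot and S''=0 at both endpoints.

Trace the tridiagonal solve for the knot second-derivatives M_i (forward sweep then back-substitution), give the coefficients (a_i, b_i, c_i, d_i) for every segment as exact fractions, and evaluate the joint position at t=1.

  seg 0: a=-2 b=-43/30 c=0 d=7/30
  seg 1: a=-3 b=41/30 c=7/5 d=-5/12
  seg 2: a=2 b=59/30 c=-11/10 d=11/60
S(1) = -16/5

Δ: Δ0=-1/2, Δ1=5/2, Δ2=1/2
row 1: diag=8, rhs=18; c'=1/4, d'=9/4
row 2: denom=8−2·1/4=15/2; d'=(-12−2·9/4)/(15/2)=-11/5
back: M2=-11/5
back: M1=9/4−1/4·-11/5=14/5
M: M0=0, M1=14/5, M2=-11/5, M3=0
seg 0: a=-2, c=M0/2=0, d=(M1−M0)/(6·2)=7/30, b=Δ0−h0·(2M0+M1)/6=-43/30
seg 1: a=-3, c=M1/2=7/5, d=(M2−M1)/(6·2)=-5/12, b=Δ1−h1·(2M1+M2)/6=41/30
seg 2: a=2, c=M2/2=-11/10, d=(M3−M2)/(6·2)=11/60, b=Δ2−h2·(2M2+M3)/6=59/30
t_q=1 → seg 0, τ=1; S=-2+-43/30·τ+0·τ²+7/30·τ³=-16/5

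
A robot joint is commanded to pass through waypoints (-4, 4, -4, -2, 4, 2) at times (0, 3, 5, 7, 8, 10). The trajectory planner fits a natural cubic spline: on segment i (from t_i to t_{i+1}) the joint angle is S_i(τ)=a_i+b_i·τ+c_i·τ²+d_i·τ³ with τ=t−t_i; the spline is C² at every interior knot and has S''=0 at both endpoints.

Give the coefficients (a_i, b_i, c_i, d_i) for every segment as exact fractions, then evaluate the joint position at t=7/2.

  seg 0: a=-4 b=18269/3630 c=0 d=-2863/10890
  seg 1: a=4 b=-3749/1815 c=-2863/1210 d=2539/3630
  seg 2: a=-4 b=-5693/1815 c=443/242 d=863/7260
  seg 3: a=-2 b=926/165 c=1539/605 d=-3913/1815
  seg 4: a=4 b=7681/1815 c=-2374/605 d=1187/1815
S(7/2) = 23843/9680

Δ: Δ0=8/3, Δ1=-4, Δ2=1, Δ3=6, Δ4=-1
row 1: diag=10, rhs=-40; c'=1/5, d'=-4
row 2: denom=8−2·1/5=38/5; d'=(30−2·-4)/(38/5)=5
row 3: denom=6−2·5/19=104/19; d'=(30−2·5)/(104/19)=95/26
row 4: denom=6−1·19/104=605/104; d'=(-42−1·95/26)/(605/104)=-4748/605
back: M4=-4748/605
back: M3=95/26−19/104·-4748/605=3078/605
back: M2=5−5/19·3078/605=443/121
back: M1=-4−1/5·443/121=-2863/605
M: M0=0, M1=-2863/605, M2=443/121, M3=3078/605, M4=-4748/605, M5=0
seg 0: a=-4, c=M0/2=0, d=(M1−M0)/(6·3)=-2863/10890, b=Δ0−h0·(2M0+M1)/6=18269/3630
seg 1: a=4, c=M1/2=-2863/1210, d=(M2−M1)/(6·2)=2539/3630, b=Δ1−h1·(2M1+M2)/6=-3749/1815
seg 2: a=-4, c=M2/2=443/242, d=(M3−M2)/(6·2)=863/7260, b=Δ2−h2·(2M2+M3)/6=-5693/1815
seg 3: a=-2, c=M3/2=1539/605, d=(M4−M3)/(6·1)=-3913/1815, b=Δ3−h3·(2M3+M4)/6=926/165
seg 4: a=4, c=M4/2=-2374/605, d=(M5−M4)/(6·2)=1187/1815, b=Δ4−h4·(2M4+M5)/6=7681/1815
t_q=7/2 → seg 1, τ=1/2; S=4+-3749/1815·τ+-2863/1210·τ²+2539/3630·τ³=23843/9680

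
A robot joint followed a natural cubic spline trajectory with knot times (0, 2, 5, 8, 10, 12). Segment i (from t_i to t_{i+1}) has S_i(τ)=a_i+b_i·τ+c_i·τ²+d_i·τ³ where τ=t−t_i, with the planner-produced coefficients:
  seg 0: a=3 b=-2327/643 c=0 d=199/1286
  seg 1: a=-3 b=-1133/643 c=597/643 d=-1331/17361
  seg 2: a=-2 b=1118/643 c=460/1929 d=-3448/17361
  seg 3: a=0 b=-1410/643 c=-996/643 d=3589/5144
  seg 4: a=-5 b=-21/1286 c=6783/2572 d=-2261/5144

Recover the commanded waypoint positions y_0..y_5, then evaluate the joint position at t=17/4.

y_0=3 y_1=-3 y_2=-2 y_3=0 y_4=-5 y_5=2
S(17/4) = -129117/41152

y_0 = S_0(0) = a_0 = 3
y_1 = S_1(0) = a_1 = -3
y_2 = S_2(0) = a_2 = -2
y_3 = S_3(0) = a_3 = 0
y_4 = S_4(0) = a_4 = -5
y_5 = S_4(2) = 2
t_q=17/4 is in segment 1 (τ=9/4); S_1(τ)=-129117/41152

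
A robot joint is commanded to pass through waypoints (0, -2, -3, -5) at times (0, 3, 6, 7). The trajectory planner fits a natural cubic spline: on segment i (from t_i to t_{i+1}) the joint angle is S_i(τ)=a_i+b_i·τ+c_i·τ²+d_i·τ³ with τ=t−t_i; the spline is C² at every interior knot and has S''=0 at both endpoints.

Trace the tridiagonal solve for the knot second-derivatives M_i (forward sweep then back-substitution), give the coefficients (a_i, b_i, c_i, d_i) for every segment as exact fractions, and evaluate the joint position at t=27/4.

Δ: Δ0=-2/3, Δ1=-1/3, Δ2=-2
row 1: diag=12, rhs=2; c'=1/4, d'=1/6
row 2: denom=8−3·1/4=29/4; d'=(-10−3·1/6)/(29/4)=-42/29
back: M2=-42/29
back: M1=1/6−1/4·-42/29=46/87
M: M0=0, M1=46/87, M2=-42/29, M3=0
seg 0: a=0, c=M0/2=0, d=(M1−M0)/(6·3)=23/783, b=Δ0−h0·(2M0+M1)/6=-27/29
seg 1: a=-2, c=M1/2=23/87, d=(M2−M1)/(6·3)=-86/783, b=Δ1−h1·(2M1+M2)/6=-4/29
seg 2: a=-3, c=M2/2=-21/29, d=(M3−M2)/(6·1)=7/29, b=Δ2−h2·(2M2+M3)/6=-44/29
t_q=27/4 → seg 2, τ=3/4; S=-3+-44/29·τ+-21/29·τ²+7/29·τ³=-8247/1856

  seg 0: a=0 b=-27/29 c=0 d=23/783
  seg 1: a=-2 b=-4/29 c=23/87 d=-86/783
  seg 2: a=-3 b=-44/29 c=-21/29 d=7/29
S(27/4) = -8247/1856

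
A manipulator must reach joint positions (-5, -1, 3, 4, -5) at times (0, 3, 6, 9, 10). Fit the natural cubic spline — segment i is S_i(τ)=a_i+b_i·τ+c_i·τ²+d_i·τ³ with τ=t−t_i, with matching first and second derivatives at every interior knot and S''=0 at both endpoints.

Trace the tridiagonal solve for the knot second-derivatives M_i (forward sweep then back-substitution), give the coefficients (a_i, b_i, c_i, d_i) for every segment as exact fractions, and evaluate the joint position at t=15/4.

Δ: Δ0=4/3, Δ1=4/3, Δ2=1/3, Δ3=-9
row 1: diag=12, rhs=0; c'=1/4, d'=0
row 2: denom=12−3·1/4=45/4; d'=(-6−3·0)/(45/4)=-8/15
row 3: denom=8−3·4/15=36/5; d'=(-56−3·-8/15)/(36/5)=-68/9
back: M3=-68/9
back: M2=-8/15−4/15·-68/9=40/27
back: M1=0−1/4·40/27=-10/27
M: M0=0, M1=-10/27, M2=40/27, M3=-68/9, M4=0
seg 0: a=-5, c=M0/2=0, d=(M1−M0)/(6·3)=-5/243, b=Δ0−h0·(2M0+M1)/6=41/27
seg 1: a=-1, c=M1/2=-5/27, d=(M2−M1)/(6·3)=25/243, b=Δ1−h1·(2M1+M2)/6=26/27
seg 2: a=3, c=M2/2=20/27, d=(M3−M2)/(6·3)=-122/243, b=Δ2−h2·(2M2+M3)/6=71/27
seg 3: a=4, c=M3/2=-34/9, d=(M4−M3)/(6·1)=34/27, b=Δ3−h3·(2M3+M4)/6=-175/27
t_q=15/4 → seg 1, τ=3/4; S=-1+26/27·τ+-5/27·τ²+25/243·τ³=-65/192

  seg 0: a=-5 b=41/27 c=0 d=-5/243
  seg 1: a=-1 b=26/27 c=-5/27 d=25/243
  seg 2: a=3 b=71/27 c=20/27 d=-122/243
  seg 3: a=4 b=-175/27 c=-34/9 d=34/27
S(15/4) = -65/192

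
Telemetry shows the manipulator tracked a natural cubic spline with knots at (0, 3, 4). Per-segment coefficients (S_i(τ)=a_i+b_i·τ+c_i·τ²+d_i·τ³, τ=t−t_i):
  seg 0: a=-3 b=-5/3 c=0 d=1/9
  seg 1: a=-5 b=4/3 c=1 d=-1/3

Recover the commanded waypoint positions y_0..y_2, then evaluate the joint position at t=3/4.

y_0=-3 y_1=-5 y_2=-3
S(3/4) = -269/64

y_0 = S_0(0) = a_0 = -3
y_1 = S_1(0) = a_1 = -5
y_2 = S_1(1) = -3
t_q=3/4 is in segment 0 (τ=3/4); S_0(τ)=-269/64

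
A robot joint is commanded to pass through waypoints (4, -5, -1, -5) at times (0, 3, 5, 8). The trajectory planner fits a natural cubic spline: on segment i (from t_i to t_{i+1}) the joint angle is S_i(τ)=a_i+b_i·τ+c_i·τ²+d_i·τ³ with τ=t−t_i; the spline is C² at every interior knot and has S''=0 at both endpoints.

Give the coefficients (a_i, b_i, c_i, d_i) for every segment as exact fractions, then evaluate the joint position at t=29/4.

Δ: Δ0=-3, Δ1=2, Δ2=-4/3
row 1: diag=10, rhs=30; c'=1/5, d'=3
row 2: denom=10−2·1/5=48/5; d'=(-20−2·3)/(48/5)=-65/24
back: M2=-65/24
back: M1=3−1/5·-65/24=85/24
M: M0=0, M1=85/24, M2=-65/24, M3=0
seg 0: a=4, c=M0/2=0, d=(M1−M0)/(6·3)=85/432, b=Δ0−h0·(2M0+M1)/6=-229/48
seg 1: a=-5, c=M1/2=85/48, d=(M2−M1)/(6·2)=-25/48, b=Δ1−h1·(2M1+M2)/6=13/24
seg 2: a=-1, c=M2/2=-65/48, d=(M3−M2)/(6·3)=65/432, b=Δ2−h2·(2M2+M3)/6=11/8
t_q=29/4 → seg 2, τ=9/4; S=-1+11/8·τ+-65/48·τ²+65/432·τ³=-3121/1024

  seg 0: a=4 b=-229/48 c=0 d=85/432
  seg 1: a=-5 b=13/24 c=85/48 d=-25/48
  seg 2: a=-1 b=11/8 c=-65/48 d=65/432
S(29/4) = -3121/1024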